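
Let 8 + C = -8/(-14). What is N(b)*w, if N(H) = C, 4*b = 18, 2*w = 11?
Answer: -286/7 ≈ -40.857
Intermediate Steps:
w = 11/2 (w = (1/2)*11 = 11/2 ≈ 5.5000)
C = -52/7 (C = -8 - 8/(-14) = -8 - 8*(-1/14) = -8 + 4/7 = -52/7 ≈ -7.4286)
b = 9/2 (b = (1/4)*18 = 9/2 ≈ 4.5000)
N(H) = -52/7
N(b)*w = -52/7*11/2 = -286/7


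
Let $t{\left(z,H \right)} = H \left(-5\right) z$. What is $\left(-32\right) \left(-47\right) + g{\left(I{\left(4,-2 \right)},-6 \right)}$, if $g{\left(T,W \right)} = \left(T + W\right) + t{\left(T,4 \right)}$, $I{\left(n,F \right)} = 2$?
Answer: $1460$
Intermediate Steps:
$t{\left(z,H \right)} = - 5 H z$
$g{\left(T,W \right)} = W - 19 T$ ($g{\left(T,W \right)} = \left(T + W\right) - 20 T = W - 19 T$)
$\left(-32\right) \left(-47\right) + g{\left(I{\left(4,-2 \right)},-6 \right)} = \left(-32\right) \left(-47\right) - 44 = 1504 - 44 = 1460$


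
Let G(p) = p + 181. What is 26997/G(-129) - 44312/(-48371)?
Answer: 1308176111/2515292 ≈ 520.09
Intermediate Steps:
G(p) = 181 + p
26997/G(-129) - 44312/(-48371) = 26997/(181 - 129) - 44312/(-48371) = 26997/52 - 44312*(-1/48371) = 26997*(1/52) + 44312/48371 = 26997/52 + 44312/48371 = 1308176111/2515292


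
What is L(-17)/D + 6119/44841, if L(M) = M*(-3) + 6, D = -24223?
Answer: 145664600/1086183543 ≈ 0.13411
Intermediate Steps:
L(M) = 6 - 3*M (L(M) = -3*M + 6 = 6 - 3*M)
L(-17)/D + 6119/44841 = (6 - 3*(-17))/(-24223) + 6119/44841 = (6 + 51)*(-1/24223) + 6119*(1/44841) = 57*(-1/24223) + 6119/44841 = -57/24223 + 6119/44841 = 145664600/1086183543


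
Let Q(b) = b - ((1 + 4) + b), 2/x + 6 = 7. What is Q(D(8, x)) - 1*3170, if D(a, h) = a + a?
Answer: -3175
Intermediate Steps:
x = 2 (x = 2/(-6 + 7) = 2/1 = 2*1 = 2)
D(a, h) = 2*a
Q(b) = -5 (Q(b) = b - (5 + b) = b + (-5 - b) = -5)
Q(D(8, x)) - 1*3170 = -5 - 1*3170 = -5 - 3170 = -3175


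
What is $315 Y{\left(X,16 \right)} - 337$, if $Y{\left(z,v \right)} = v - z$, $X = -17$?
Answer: $10058$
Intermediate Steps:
$315 Y{\left(X,16 \right)} - 337 = 315 \left(16 - -17\right) - 337 = 315 \left(16 + 17\right) - 337 = 315 \cdot 33 - 337 = 10395 - 337 = 10058$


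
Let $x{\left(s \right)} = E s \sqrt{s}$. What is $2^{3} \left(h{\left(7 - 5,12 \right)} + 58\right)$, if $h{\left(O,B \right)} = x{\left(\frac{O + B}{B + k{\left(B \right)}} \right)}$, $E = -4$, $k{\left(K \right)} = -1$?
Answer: $464 - \frac{448 \sqrt{154}}{121} \approx 418.05$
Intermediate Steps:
$x{\left(s \right)} = - 4 s^{\frac{3}{2}}$ ($x{\left(s \right)} = - 4 s \sqrt{s} = - 4 s^{\frac{3}{2}}$)
$h{\left(O,B \right)} = - 4 \left(\frac{B + O}{-1 + B}\right)^{\frac{3}{2}}$ ($h{\left(O,B \right)} = - 4 \left(\frac{O + B}{B - 1}\right)^{\frac{3}{2}} = - 4 \left(\frac{B + O}{-1 + B}\right)^{\frac{3}{2}}$)
$2^{3} \left(h{\left(7 - 5,12 \right)} + 58\right) = 2^{3} \left(- 4 \left(\frac{12 + \left(7 - 5\right)}{-1 + 12}\right)^{\frac{3}{2}} + 58\right) = 8 \left(- 4 \left(\frac{12 + \left(7 - 5\right)}{11}\right)^{\frac{3}{2}} + 58\right) = 8 \left(- 4 \left(\frac{12 + 2}{11}\right)^{\frac{3}{2}} + 58\right) = 8 \left(- 4 \left(\frac{1}{11} \cdot 14\right)^{\frac{3}{2}} + 58\right) = 8 \left(- 4 \left(\frac{14}{11}\right)^{\frac{3}{2}} + 58\right) = 8 \left(- 4 \frac{14 \sqrt{154}}{121} + 58\right) = 8 \left(- \frac{56 \sqrt{154}}{121} + 58\right) = 8 \left(58 - \frac{56 \sqrt{154}}{121}\right) = 464 - \frac{448 \sqrt{154}}{121}$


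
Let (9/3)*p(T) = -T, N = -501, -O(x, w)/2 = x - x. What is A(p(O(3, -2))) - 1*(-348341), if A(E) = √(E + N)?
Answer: 348341 + I*√501 ≈ 3.4834e+5 + 22.383*I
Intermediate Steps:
O(x, w) = 0 (O(x, w) = -2*(x - x) = -2*0 = 0)
p(T) = -T/3 (p(T) = (-T)/3 = -T/3)
A(E) = √(-501 + E) (A(E) = √(E - 501) = √(-501 + E))
A(p(O(3, -2))) - 1*(-348341) = √(-501 - ⅓*0) - 1*(-348341) = √(-501 + 0) + 348341 = √(-501) + 348341 = I*√501 + 348341 = 348341 + I*√501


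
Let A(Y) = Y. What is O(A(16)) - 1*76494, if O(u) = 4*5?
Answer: -76474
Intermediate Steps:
O(u) = 20
O(A(16)) - 1*76494 = 20 - 1*76494 = 20 - 76494 = -76474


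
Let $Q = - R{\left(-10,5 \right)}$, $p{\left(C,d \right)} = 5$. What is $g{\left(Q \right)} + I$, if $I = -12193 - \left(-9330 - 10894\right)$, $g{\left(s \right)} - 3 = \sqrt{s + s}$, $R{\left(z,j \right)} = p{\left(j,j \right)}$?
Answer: $8034 + i \sqrt{10} \approx 8034.0 + 3.1623 i$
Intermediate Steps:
$R{\left(z,j \right)} = 5$
$Q = -5$ ($Q = \left(-1\right) 5 = -5$)
$g{\left(s \right)} = 3 + \sqrt{2} \sqrt{s}$ ($g{\left(s \right)} = 3 + \sqrt{s + s} = 3 + \sqrt{2 s} = 3 + \sqrt{2} \sqrt{s}$)
$I = 8031$ ($I = -12193 - \left(-9330 - 10894\right) = -12193 - -20224 = -12193 + 20224 = 8031$)
$g{\left(Q \right)} + I = \left(3 + \sqrt{2} \sqrt{-5}\right) + 8031 = \left(3 + \sqrt{2} i \sqrt{5}\right) + 8031 = \left(3 + i \sqrt{10}\right) + 8031 = 8034 + i \sqrt{10}$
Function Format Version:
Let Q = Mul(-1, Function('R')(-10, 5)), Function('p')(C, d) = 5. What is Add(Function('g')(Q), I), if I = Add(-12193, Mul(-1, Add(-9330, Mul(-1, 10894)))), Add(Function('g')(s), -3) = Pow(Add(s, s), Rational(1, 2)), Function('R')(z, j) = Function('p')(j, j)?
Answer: Add(8034, Mul(I, Pow(10, Rational(1, 2)))) ≈ Add(8034.0, Mul(3.1623, I))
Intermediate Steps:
Function('R')(z, j) = 5
Q = -5 (Q = Mul(-1, 5) = -5)
Function('g')(s) = Add(3, Mul(Pow(2, Rational(1, 2)), Pow(s, Rational(1, 2)))) (Function('g')(s) = Add(3, Pow(Add(s, s), Rational(1, 2))) = Add(3, Pow(Mul(2, s), Rational(1, 2))) = Add(3, Mul(Pow(2, Rational(1, 2)), Pow(s, Rational(1, 2)))))
I = 8031 (I = Add(-12193, Mul(-1, Add(-9330, -10894))) = Add(-12193, Mul(-1, -20224)) = Add(-12193, 20224) = 8031)
Add(Function('g')(Q), I) = Add(Add(3, Mul(Pow(2, Rational(1, 2)), Pow(-5, Rational(1, 2)))), 8031) = Add(Add(3, Mul(Pow(2, Rational(1, 2)), Mul(I, Pow(5, Rational(1, 2))))), 8031) = Add(Add(3, Mul(I, Pow(10, Rational(1, 2)))), 8031) = Add(8034, Mul(I, Pow(10, Rational(1, 2))))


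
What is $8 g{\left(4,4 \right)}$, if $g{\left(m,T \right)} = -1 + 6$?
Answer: $40$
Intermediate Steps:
$g{\left(m,T \right)} = 5$
$8 g{\left(4,4 \right)} = 8 \cdot 5 = 40$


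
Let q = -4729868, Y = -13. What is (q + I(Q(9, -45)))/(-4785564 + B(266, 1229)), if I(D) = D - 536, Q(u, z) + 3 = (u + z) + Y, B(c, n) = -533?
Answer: 4730456/4786097 ≈ 0.98837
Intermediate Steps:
Q(u, z) = -16 + u + z (Q(u, z) = -3 + ((u + z) - 13) = -3 + (-13 + u + z) = -16 + u + z)
I(D) = -536 + D
(q + I(Q(9, -45)))/(-4785564 + B(266, 1229)) = (-4729868 + (-536 + (-16 + 9 - 45)))/(-4785564 - 533) = (-4729868 + (-536 - 52))/(-4786097) = (-4729868 - 588)*(-1/4786097) = -4730456*(-1/4786097) = 4730456/4786097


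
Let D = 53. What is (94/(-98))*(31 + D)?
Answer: -564/7 ≈ -80.571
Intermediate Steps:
(94/(-98))*(31 + D) = (94/(-98))*(31 + 53) = (94*(-1/98))*84 = -47/49*84 = -564/7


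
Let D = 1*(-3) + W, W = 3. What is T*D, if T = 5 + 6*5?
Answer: 0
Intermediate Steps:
D = 0 (D = 1*(-3) + 3 = -3 + 3 = 0)
T = 35 (T = 5 + 30 = 35)
T*D = 35*0 = 0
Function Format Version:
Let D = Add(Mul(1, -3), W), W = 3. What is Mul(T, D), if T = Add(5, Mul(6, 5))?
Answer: 0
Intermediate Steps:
D = 0 (D = Add(Mul(1, -3), 3) = Add(-3, 3) = 0)
T = 35 (T = Add(5, 30) = 35)
Mul(T, D) = Mul(35, 0) = 0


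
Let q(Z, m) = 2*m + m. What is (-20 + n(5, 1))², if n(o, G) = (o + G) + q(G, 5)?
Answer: 1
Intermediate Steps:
q(Z, m) = 3*m
n(o, G) = 15 + G + o (n(o, G) = (o + G) + 3*5 = (G + o) + 15 = 15 + G + o)
(-20 + n(5, 1))² = (-20 + (15 + 1 + 5))² = (-20 + 21)² = 1² = 1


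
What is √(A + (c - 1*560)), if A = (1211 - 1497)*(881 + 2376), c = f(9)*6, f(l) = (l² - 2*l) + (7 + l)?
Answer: 98*I*√97 ≈ 965.19*I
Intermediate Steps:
f(l) = 7 + l² - l
c = 474 (c = (7 + 9² - 1*9)*6 = (7 + 81 - 9)*6 = 79*6 = 474)
A = -931502 (A = -286*3257 = -931502)
√(A + (c - 1*560)) = √(-931502 + (474 - 1*560)) = √(-931502 + (474 - 560)) = √(-931502 - 86) = √(-931588) = 98*I*√97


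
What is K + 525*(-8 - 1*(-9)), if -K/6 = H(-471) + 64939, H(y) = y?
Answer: -386283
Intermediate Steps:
K = -386808 (K = -6*(-471 + 64939) = -6*64468 = -386808)
K + 525*(-8 - 1*(-9)) = -386808 + 525*(-8 - 1*(-9)) = -386808 + 525*(-8 + 9) = -386808 + 525*1 = -386808 + 525 = -386283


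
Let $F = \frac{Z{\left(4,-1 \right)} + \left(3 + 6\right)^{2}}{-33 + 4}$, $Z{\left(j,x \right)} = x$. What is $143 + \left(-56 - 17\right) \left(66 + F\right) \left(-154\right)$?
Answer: $\frac{20621975}{29} \approx 7.111 \cdot 10^{5}$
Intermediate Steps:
$F = - \frac{80}{29}$ ($F = \frac{-1 + \left(3 + 6\right)^{2}}{-33 + 4} = \frac{-1 + 9^{2}}{-29} = \left(-1 + 81\right) \left(- \frac{1}{29}\right) = 80 \left(- \frac{1}{29}\right) = - \frac{80}{29} \approx -2.7586$)
$143 + \left(-56 - 17\right) \left(66 + F\right) \left(-154\right) = 143 + \left(-56 - 17\right) \left(66 - \frac{80}{29}\right) \left(-154\right) = 143 + \left(-73\right) \frac{1834}{29} \left(-154\right) = 143 - - \frac{20617828}{29} = 143 + \frac{20617828}{29} = \frac{20621975}{29}$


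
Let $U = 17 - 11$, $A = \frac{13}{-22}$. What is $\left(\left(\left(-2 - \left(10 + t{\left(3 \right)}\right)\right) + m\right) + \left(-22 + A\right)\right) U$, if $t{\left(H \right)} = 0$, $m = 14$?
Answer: $- \frac{1359}{11} \approx -123.55$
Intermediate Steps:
$A = - \frac{13}{22}$ ($A = 13 \left(- \frac{1}{22}\right) = - \frac{13}{22} \approx -0.59091$)
$U = 6$
$\left(\left(\left(-2 - \left(10 + t{\left(3 \right)}\right)\right) + m\right) + \left(-22 + A\right)\right) U = \left(\left(\left(-2 - 10\right) + 14\right) - \frac{497}{22}\right) 6 = \left(\left(-12 + 14\right) - \frac{497}{22}\right) 6 = \left(2 - \frac{497}{22}\right) 6 = \left(- \frac{453}{22}\right) 6 = - \frac{1359}{11}$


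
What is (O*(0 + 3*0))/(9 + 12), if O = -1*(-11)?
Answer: 0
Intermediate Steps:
O = 11
(O*(0 + 3*0))/(9 + 12) = (11*(0 + 3*0))/(9 + 12) = (11*(0 + 0))/21 = (11*0)*(1/21) = 0*(1/21) = 0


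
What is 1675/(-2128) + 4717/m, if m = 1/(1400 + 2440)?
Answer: 38545058165/2128 ≈ 1.8113e+7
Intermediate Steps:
m = 1/3840 ≈ 0.00026042
1675/(-2128) + 4717/m = 1675/(-2128) + 4717/(1/3840) = 1675*(-1/2128) + 4717*3840 = -1675/2128 + 18113280 = 38545058165/2128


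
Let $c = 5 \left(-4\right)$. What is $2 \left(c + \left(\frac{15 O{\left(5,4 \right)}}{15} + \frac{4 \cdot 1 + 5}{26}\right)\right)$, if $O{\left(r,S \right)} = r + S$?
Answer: $- \frac{277}{13} \approx -21.308$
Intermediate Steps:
$O{\left(r,S \right)} = S + r$
$c = -20$
$2 \left(c + \left(\frac{15 O{\left(5,4 \right)}}{15} + \frac{4 \cdot 1 + 5}{26}\right)\right) = 2 \left(-20 + \left(\frac{15 \left(4 + 5\right)}{15} + \frac{4 \cdot 1 + 5}{26}\right)\right) = 2 \left(-20 + \left(15 \cdot 9 \cdot \frac{1}{15} + \left(4 + 5\right) \frac{1}{26}\right)\right) = 2 \left(-20 + \left(135 \cdot \frac{1}{15} + 9 \cdot \frac{1}{26}\right)\right) = 2 \left(-20 + \left(9 + \frac{9}{26}\right)\right) = 2 \left(-20 + \frac{243}{26}\right) = 2 \left(- \frac{277}{26}\right) = - \frac{277}{13}$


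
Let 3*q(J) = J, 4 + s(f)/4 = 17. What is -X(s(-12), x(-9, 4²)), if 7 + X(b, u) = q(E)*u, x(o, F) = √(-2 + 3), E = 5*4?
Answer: ⅓ ≈ 0.33333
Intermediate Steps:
E = 20
s(f) = 52 (s(f) = -16 + 4*17 = -16 + 68 = 52)
x(o, F) = 1 (x(o, F) = √1 = 1)
q(J) = J/3
X(b, u) = -7 + 20*u/3 (X(b, u) = -7 + ((⅓)*20)*u = -7 + 20*u/3)
-X(s(-12), x(-9, 4²)) = -(-7 + (20/3)*1) = -(-7 + 20/3) = -1*(-⅓) = ⅓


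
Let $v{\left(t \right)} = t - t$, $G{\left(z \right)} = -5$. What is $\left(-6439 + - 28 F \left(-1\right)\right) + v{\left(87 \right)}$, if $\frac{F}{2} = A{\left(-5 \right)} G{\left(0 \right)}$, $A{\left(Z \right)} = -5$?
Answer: $-5039$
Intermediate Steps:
$v{\left(t \right)} = 0$
$F = 50$ ($F = 2 \left(\left(-5\right) \left(-5\right)\right) = 2 \cdot 25 = 50$)
$\left(-6439 + - 28 F \left(-1\right)\right) + v{\left(87 \right)} = \left(-6439 + \left(-28\right) 50 \left(-1\right)\right) + 0 = \left(-6439 - -1400\right) + 0 = \left(-6439 + 1400\right) + 0 = -5039 + 0 = -5039$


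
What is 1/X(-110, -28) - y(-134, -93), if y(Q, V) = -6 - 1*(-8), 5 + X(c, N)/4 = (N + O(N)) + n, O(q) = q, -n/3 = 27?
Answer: -1137/568 ≈ -2.0018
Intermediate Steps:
n = -81 (n = -3*27 = -81)
X(c, N) = -344 + 8*N (X(c, N) = -20 + 4*((N + N) - 81) = -20 + 4*(2*N - 81) = -20 + 4*(-81 + 2*N) = -20 + (-324 + 8*N) = -344 + 8*N)
y(Q, V) = 2 (y(Q, V) = -6 + 8 = 2)
1/X(-110, -28) - y(-134, -93) = 1/(-344 + 8*(-28)) - 1*2 = 1/(-344 - 224) - 2 = 1/(-568) - 2 = -1/568 - 2 = -1137/568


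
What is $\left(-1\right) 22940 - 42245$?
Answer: $-65185$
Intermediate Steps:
$\left(-1\right) 22940 - 42245 = -22940 - 42245 = -65185$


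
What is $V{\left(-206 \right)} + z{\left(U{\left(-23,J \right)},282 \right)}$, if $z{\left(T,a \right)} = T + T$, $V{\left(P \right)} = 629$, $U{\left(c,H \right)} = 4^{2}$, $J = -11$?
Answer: $661$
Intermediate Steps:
$U{\left(c,H \right)} = 16$
$z{\left(T,a \right)} = 2 T$
$V{\left(-206 \right)} + z{\left(U{\left(-23,J \right)},282 \right)} = 629 + 2 \cdot 16 = 629 + 32 = 661$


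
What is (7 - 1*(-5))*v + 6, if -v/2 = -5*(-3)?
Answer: -354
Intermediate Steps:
v = -30 (v = -(-10)*(-3) = -2*15 = -30)
(7 - 1*(-5))*v + 6 = (7 - 1*(-5))*(-30) + 6 = (7 + 5)*(-30) + 6 = 12*(-30) + 6 = -360 + 6 = -354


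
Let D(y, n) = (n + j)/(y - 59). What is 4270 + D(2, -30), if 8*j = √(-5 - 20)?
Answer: 81140/19 - 5*I/456 ≈ 4270.5 - 0.010965*I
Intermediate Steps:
j = 5*I/8 (j = √(-5 - 20)/8 = √(-25)/8 = (5*I)/8 = 5*I/8 ≈ 0.625*I)
D(y, n) = (n + 5*I/8)/(-59 + y) (D(y, n) = (n + 5*I/8)/(y - 59) = (n + 5*I/8)/(-59 + y))
4270 + D(2, -30) = 4270 + (-30 + 5*I/8)/(-59 + 2) = 4270 + (-30 + 5*I/8)/(-57) = 4270 - (-30 + 5*I/8)/57 = 4270 + (10/19 - 5*I/456) = 81140/19 - 5*I/456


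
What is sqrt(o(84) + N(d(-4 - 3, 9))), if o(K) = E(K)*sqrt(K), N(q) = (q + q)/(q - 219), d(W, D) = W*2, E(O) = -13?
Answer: sqrt(6524 - 1411514*sqrt(21))/233 ≈ 10.91*I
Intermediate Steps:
d(W, D) = 2*W
N(q) = 2*q/(-219 + q) (N(q) = (2*q)/(-219 + q) = 2*q/(-219 + q))
o(K) = -13*sqrt(K)
sqrt(o(84) + N(d(-4 - 3, 9))) = sqrt(-26*sqrt(21) + 2*(2*(-4 - 3))/(-219 + 2*(-4 - 3))) = sqrt(-26*sqrt(21) + 2*(2*(-7))/(-219 + 2*(-7))) = sqrt(-26*sqrt(21) + 2*(-14)/(-219 - 14)) = sqrt(-26*sqrt(21) + 2*(-14)/(-233)) = sqrt(-26*sqrt(21) + 2*(-14)*(-1/233)) = sqrt(-26*sqrt(21) + 28/233) = sqrt(28/233 - 26*sqrt(21))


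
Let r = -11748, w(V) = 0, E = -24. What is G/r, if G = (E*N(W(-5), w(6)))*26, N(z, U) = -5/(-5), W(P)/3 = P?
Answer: 52/979 ≈ 0.053115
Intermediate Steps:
W(P) = 3*P
N(z, U) = 1 (N(z, U) = -5*(-⅕) = 1)
G = -624 (G = -24*1*26 = -24*26 = -624)
G/r = -624/(-11748) = -624*(-1/11748) = 52/979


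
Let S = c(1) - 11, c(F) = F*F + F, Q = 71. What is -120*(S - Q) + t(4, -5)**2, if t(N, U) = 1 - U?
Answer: 9636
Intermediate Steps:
c(F) = F + F**2 (c(F) = F**2 + F = F + F**2)
S = -9 (S = 1*(1 + 1) - 11 = 1*2 - 11 = 2 - 11 = -9)
-120*(S - Q) + t(4, -5)**2 = -120*(-9 - 1*71) + (1 - 1*(-5))**2 = -120*(-9 - 71) + (1 + 5)**2 = -120*(-80) + 6**2 = 9600 + 36 = 9636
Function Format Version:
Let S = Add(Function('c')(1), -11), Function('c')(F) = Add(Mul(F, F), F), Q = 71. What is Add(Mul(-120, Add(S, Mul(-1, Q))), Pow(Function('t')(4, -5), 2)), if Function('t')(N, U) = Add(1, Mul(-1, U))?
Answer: 9636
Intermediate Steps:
Function('c')(F) = Add(F, Pow(F, 2)) (Function('c')(F) = Add(Pow(F, 2), F) = Add(F, Pow(F, 2)))
S = -9 (S = Add(Mul(1, Add(1, 1)), -11) = Add(Mul(1, 2), -11) = Add(2, -11) = -9)
Add(Mul(-120, Add(S, Mul(-1, Q))), Pow(Function('t')(4, -5), 2)) = Add(Mul(-120, Add(-9, Mul(-1, 71))), Pow(Add(1, Mul(-1, -5)), 2)) = Add(Mul(-120, Add(-9, -71)), Pow(Add(1, 5), 2)) = Add(Mul(-120, -80), Pow(6, 2)) = Add(9600, 36) = 9636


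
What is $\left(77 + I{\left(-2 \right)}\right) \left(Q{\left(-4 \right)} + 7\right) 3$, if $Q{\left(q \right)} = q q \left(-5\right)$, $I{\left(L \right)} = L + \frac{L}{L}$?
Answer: $-16644$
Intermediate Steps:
$I{\left(L \right)} = 1 + L$ ($I{\left(L \right)} = L + 1 = 1 + L$)
$Q{\left(q \right)} = - 5 q^{2}$ ($Q{\left(q \right)} = q^{2} \left(-5\right) = - 5 q^{2}$)
$\left(77 + I{\left(-2 \right)}\right) \left(Q{\left(-4 \right)} + 7\right) 3 = \left(77 + \left(1 - 2\right)\right) \left(- 5 \left(-4\right)^{2} + 7\right) 3 = \left(77 - 1\right) \left(\left(-5\right) 16 + 7\right) 3 = 76 \left(-80 + 7\right) 3 = 76 \left(\left(-73\right) 3\right) = 76 \left(-219\right) = -16644$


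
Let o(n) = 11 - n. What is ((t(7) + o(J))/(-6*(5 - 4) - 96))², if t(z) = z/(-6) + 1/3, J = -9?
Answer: 13225/374544 ≈ 0.035310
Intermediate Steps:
t(z) = ⅓ - z/6 (t(z) = z*(-⅙) + 1*(⅓) = -z/6 + ⅓ = ⅓ - z/6)
((t(7) + o(J))/(-6*(5 - 4) - 96))² = (((⅓ - ⅙*7) + (11 - 1*(-9)))/(-6*(5 - 4) - 96))² = (((⅓ - 7/6) + (11 + 9))/(-6*1 - 96))² = ((-⅚ + 20)/(-6 - 96))² = ((115/6)/(-102))² = ((115/6)*(-1/102))² = (-115/612)² = 13225/374544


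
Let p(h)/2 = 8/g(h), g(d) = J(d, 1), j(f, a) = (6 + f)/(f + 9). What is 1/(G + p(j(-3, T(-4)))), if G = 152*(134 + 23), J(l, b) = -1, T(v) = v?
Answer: 1/23848 ≈ 4.1932e-5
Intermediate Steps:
j(f, a) = (6 + f)/(9 + f)
g(d) = -1
G = 23864 (G = 152*157 = 23864)
p(h) = -16 (p(h) = 2*(8/(-1)) = 2*(8*(-1)) = 2*(-8) = -16)
1/(G + p(j(-3, T(-4)))) = 1/(23864 - 16) = 1/23848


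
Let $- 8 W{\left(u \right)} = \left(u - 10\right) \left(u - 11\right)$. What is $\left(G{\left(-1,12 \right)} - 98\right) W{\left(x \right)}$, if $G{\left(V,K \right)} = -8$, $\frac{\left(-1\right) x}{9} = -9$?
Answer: $\frac{131705}{2} \approx 65853.0$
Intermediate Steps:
$x = 81$ ($x = \left(-9\right) \left(-9\right) = 81$)
$W{\left(u \right)} = - \frac{\left(-11 + u\right) \left(-10 + u\right)}{8}$ ($W{\left(u \right)} = - \frac{\left(u - 10\right) \left(u - 11\right)}{8} = - \frac{\left(-10 + u\right) \left(-11 + u\right)}{8} = - \frac{\left(-11 + u\right) \left(-10 + u\right)}{8}$)
$\left(G{\left(-1,12 \right)} - 98\right) W{\left(x \right)} = \left(-8 - 98\right) \left(- \frac{55}{4} - \frac{81^{2}}{8} + \frac{21}{8} \cdot 81\right) = - 106 \left(- \frac{55}{4} - \frac{6561}{8} + \frac{1701}{8}\right) = \left(-106\right) \left(- \frac{2485}{4}\right) = \frac{131705}{2}$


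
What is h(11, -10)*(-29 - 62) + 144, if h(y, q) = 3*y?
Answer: -2859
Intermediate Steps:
h(11, -10)*(-29 - 62) + 144 = (3*11)*(-29 - 62) + 144 = 33*(-91) + 144 = -3003 + 144 = -2859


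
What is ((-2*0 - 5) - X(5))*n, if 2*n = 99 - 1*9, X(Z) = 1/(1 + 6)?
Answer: -1620/7 ≈ -231.43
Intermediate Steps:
X(Z) = 1/7
n = 45 (n = (99 - 1*9)/2 = (99 - 9)/2 = (1/2)*90 = 45)
((-2*0 - 5) - X(5))*n = ((-2*0 - 5) - 1*1/7)*45 = ((0 - 5) - 1/7)*45 = (-5 - 1/7)*45 = -36/7*45 = -1620/7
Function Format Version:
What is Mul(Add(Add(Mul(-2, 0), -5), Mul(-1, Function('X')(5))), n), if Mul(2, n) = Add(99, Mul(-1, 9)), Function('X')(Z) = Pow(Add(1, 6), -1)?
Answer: Rational(-1620, 7) ≈ -231.43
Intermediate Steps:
Function('X')(Z) = Rational(1, 7) (Function('X')(Z) = Pow(7, -1) = Rational(1, 7))
n = 45 (n = Mul(Rational(1, 2), Add(99, Mul(-1, 9))) = Mul(Rational(1, 2), Add(99, -9)) = Mul(Rational(1, 2), 90) = 45)
Mul(Add(Add(Mul(-2, 0), -5), Mul(-1, Function('X')(5))), n) = Mul(Add(Add(Mul(-2, 0), -5), Mul(-1, Rational(1, 7))), 45) = Mul(Add(Add(0, -5), Rational(-1, 7)), 45) = Mul(Add(-5, Rational(-1, 7)), 45) = Mul(Rational(-36, 7), 45) = Rational(-1620, 7)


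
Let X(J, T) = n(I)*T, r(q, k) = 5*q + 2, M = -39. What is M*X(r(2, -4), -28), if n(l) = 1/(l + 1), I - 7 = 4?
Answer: 91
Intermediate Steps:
I = 11 (I = 7 + 4 = 11)
n(l) = 1/(1 + l)
r(q, k) = 2 + 5*q
X(J, T) = T/12 (X(J, T) = T/(1 + 11) = T/12)
M*X(r(2, -4), -28) = -13*(-28)/4 = -39*(-7/3) = 91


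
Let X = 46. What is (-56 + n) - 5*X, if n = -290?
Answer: -576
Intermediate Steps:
(-56 + n) - 5*X = (-56 - 290) - 5*46 = -346 - 230 = -576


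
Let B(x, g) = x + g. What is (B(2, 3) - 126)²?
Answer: 14641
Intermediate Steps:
B(x, g) = g + x
(B(2, 3) - 126)² = ((3 + 2) - 126)² = (5 - 126)² = (-121)² = 14641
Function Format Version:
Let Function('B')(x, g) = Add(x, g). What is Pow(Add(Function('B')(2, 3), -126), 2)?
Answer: 14641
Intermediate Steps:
Function('B')(x, g) = Add(g, x)
Pow(Add(Function('B')(2, 3), -126), 2) = Pow(Add(Add(3, 2), -126), 2) = Pow(Add(5, -126), 2) = Pow(-121, 2) = 14641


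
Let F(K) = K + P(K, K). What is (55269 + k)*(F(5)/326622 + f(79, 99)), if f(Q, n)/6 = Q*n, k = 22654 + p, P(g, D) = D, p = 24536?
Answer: 261732608088623/54437 ≈ 4.8080e+9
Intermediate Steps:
F(K) = 2*K (F(K) = K + K = 2*K)
k = 47190 (k = 22654 + 24536 = 47190)
f(Q, n) = 6*Q*n (f(Q, n) = 6*(Q*n) = 6*Q*n)
(55269 + k)*(F(5)/326622 + f(79, 99)) = (55269 + 47190)*((2*5)/326622 + 6*79*99) = 102459*(10*(1/326622) + 46926) = 102459*(5/163311 + 46926) = 102459*(7663531991/163311) = 261732608088623/54437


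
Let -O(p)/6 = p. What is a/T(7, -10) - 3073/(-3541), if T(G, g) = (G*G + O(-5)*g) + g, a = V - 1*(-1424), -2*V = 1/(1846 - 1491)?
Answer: -1003543823/218727570 ≈ -4.5881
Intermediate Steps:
O(p) = -6*p
V = -1/710 (V = -1/(2*(1846 - 1491)) = -1/2/355 = -1/2*1/355 = -1/710 ≈ -0.0014085)
a = 1011039/710 (a = -1/710 - 1*(-1424) = -1/710 + 1424 = 1011039/710 ≈ 1424.0)
T(G, g) = G**2 + 31*g (T(G, g) = (G*G + (-6*(-5))*g) + g = (G**2 + 30*g) + g = G**2 + 31*g)
a/T(7, -10) - 3073/(-3541) = 1011039/(710*(7**2 + 31*(-10))) - 3073/(-3541) = 1011039/(710*(49 - 310)) - 3073*(-1/3541) = (1011039/710)/(-261) + 3073/3541 = (1011039/710)*(-1/261) + 3073/3541 = -337013/61770 + 3073/3541 = -1003543823/218727570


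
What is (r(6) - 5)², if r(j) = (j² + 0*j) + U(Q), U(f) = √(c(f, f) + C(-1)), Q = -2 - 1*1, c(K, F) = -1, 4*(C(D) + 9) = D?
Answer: (62 + I*√41)²/4 ≈ 950.75 + 198.5*I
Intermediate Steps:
C(D) = -9 + D/4
Q = -3 (Q = -2 - 1 = -3)
U(f) = I*√41/2 (U(f) = √(-1 + (-9 + (¼)*(-1))) = √(-1 + (-9 - ¼)) = √(-1 - 37/4) = √(-41/4) = I*√41/2)
r(j) = j² + I*√41/2 (r(j) = (j² + 0*j) + I*√41/2 = (j² + 0) + I*√41/2 = j² + I*√41/2)
(r(6) - 5)² = ((6² + I*√41/2) - 5)² = ((36 + I*√41/2) - 5)² = (31 + I*√41/2)²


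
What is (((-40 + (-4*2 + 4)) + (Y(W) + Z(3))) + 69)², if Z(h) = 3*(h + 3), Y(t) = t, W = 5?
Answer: 2304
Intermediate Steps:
Z(h) = 9 + 3*h (Z(h) = 3*(3 + h) = 9 + 3*h)
(((-40 + (-4*2 + 4)) + (Y(W) + Z(3))) + 69)² = (((-40 + (-4*2 + 4)) + (5 + (9 + 3*3))) + 69)² = (((-40 + (-8 + 4)) + (5 + (9 + 9))) + 69)² = (((-40 - 4) + (5 + 18)) + 69)² = ((-44 + 23) + 69)² = (-21 + 69)² = 48² = 2304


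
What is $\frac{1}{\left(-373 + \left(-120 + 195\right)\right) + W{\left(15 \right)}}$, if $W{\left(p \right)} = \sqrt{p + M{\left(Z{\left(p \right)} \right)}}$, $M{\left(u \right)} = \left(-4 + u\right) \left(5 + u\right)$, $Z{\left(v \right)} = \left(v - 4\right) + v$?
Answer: $- \frac{298}{88107} - \frac{\sqrt{697}}{88107} \approx -0.0036819$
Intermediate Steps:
$Z{\left(v \right)} = -4 + 2 v$ ($Z{\left(v \right)} = \left(-4 + v\right) + v = -4 + 2 v$)
$W{\left(p \right)} = \sqrt{-24 + \left(-4 + 2 p\right)^{2} + 3 p}$ ($W{\left(p \right)} = \sqrt{p + \left(-20 + \left(-4 + 2 p\right) + \left(-4 + 2 p\right)^{2}\right)} = \sqrt{p + \left(-24 + \left(-4 + 2 p\right)^{2} + 2 p\right)} = \sqrt{-24 + \left(-4 + 2 p\right)^{2} + 3 p}$)
$\frac{1}{\left(-373 + \left(-120 + 195\right)\right) + W{\left(15 \right)}} = \frac{1}{\left(-373 + \left(-120 + 195\right)\right) + \sqrt{-8 - 195 + 4 \cdot 15^{2}}} = \frac{1}{\left(-373 + 75\right) + \sqrt{-8 - 195 + 4 \cdot 225}} = \frac{1}{-298 + \sqrt{-8 - 195 + 900}} = \frac{1}{-298 + \sqrt{697}}$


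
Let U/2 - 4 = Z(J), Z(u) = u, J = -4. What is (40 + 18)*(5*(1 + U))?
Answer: 290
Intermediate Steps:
U = 0 (U = 8 + 2*(-4) = 8 - 8 = 0)
(40 + 18)*(5*(1 + U)) = (40 + 18)*(5*(1 + 0)) = 58*(5*1) = 58*5 = 290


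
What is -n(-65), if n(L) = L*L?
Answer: -4225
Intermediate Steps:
n(L) = L²
-n(-65) = -1*(-65)² = -1*4225 = -4225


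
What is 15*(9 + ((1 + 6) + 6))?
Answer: 330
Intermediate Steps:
15*(9 + ((1 + 6) + 6)) = 15*(9 + (7 + 6)) = 15*(9 + 13) = 15*22 = 330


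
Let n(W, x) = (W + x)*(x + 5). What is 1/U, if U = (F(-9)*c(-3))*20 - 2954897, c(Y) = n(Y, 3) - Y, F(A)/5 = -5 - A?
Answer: -1/2953697 ≈ -3.3856e-7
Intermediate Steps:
F(A) = -25 - 5*A (F(A) = 5*(-5 - A) = -25 - 5*A)
n(W, x) = (5 + x)*(W + x) (n(W, x) = (W + x)*(5 + x) = (5 + x)*(W + x))
c(Y) = 24 + 7*Y (c(Y) = (3² + 5*Y + 5*3 + Y*3) - Y = (9 + 5*Y + 15 + 3*Y) - Y = (24 + 8*Y) - Y = 24 + 7*Y)
U = -2953697 (U = ((-25 - 5*(-9))*(24 + 7*(-3)))*20 - 2954897 = ((-25 + 45)*(24 - 21))*20 - 2954897 = (20*3)*20 - 2954897 = 60*20 - 2954897 = 1200 - 2954897 = -2953697)
1/U = 1/(-2953697) = -1/2953697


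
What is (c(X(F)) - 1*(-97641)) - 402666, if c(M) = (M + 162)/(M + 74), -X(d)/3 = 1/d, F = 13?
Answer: -292516872/959 ≈ -3.0502e+5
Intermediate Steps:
X(d) = -3/d
c(M) = (162 + M)/(74 + M)
(c(X(F)) - 1*(-97641)) - 402666 = ((162 - 3/13)/(74 - 3/13) - 1*(-97641)) - 402666 = ((162 - 3*1/13)/(74 - 3*1/13) + 97641) - 402666 = ((162 - 3/13)/(74 - 3/13) + 97641) - 402666 = ((2103/13)/(959/13) + 97641) - 402666 = ((13/959)*(2103/13) + 97641) - 402666 = (2103/959 + 97641) - 402666 = 93639822/959 - 402666 = -292516872/959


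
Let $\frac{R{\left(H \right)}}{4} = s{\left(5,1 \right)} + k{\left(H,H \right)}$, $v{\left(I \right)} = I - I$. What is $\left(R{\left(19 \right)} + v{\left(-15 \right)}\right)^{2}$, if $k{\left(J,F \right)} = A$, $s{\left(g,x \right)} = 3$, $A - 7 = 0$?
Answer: $1600$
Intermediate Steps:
$A = 7$ ($A = 7 + 0 = 7$)
$v{\left(I \right)} = 0$
$k{\left(J,F \right)} = 7$
$R{\left(H \right)} = 40$ ($R{\left(H \right)} = 4 \left(3 + 7\right) = 4 \cdot 10 = 40$)
$\left(R{\left(19 \right)} + v{\left(-15 \right)}\right)^{2} = \left(40 + 0\right)^{2} = 40^{2} = 1600$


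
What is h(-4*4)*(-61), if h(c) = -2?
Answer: 122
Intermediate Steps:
h(-4*4)*(-61) = -2*(-61) = 122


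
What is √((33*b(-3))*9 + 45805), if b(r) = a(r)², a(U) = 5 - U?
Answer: √64813 ≈ 254.58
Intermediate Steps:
b(r) = (5 - r)²
√((33*b(-3))*9 + 45805) = √((33*(-5 - 3)²)*9 + 45805) = √((33*(-8)²)*9 + 45805) = √((33*64)*9 + 45805) = √(2112*9 + 45805) = √(19008 + 45805) = √64813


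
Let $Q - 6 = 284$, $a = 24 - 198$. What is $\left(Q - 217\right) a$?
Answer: $-12702$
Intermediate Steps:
$a = -174$
$Q = 290$ ($Q = 6 + 284 = 290$)
$\left(Q - 217\right) a = \left(290 - 217\right) \left(-174\right) = 73 \left(-174\right) = -12702$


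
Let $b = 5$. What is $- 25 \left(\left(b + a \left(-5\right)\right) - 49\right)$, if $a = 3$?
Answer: $1475$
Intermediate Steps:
$- 25 \left(\left(b + a \left(-5\right)\right) - 49\right) = - 25 \left(\left(5 + 3 \left(-5\right)\right) - 49\right) = - 25 \left(\left(5 - 15\right) - 49\right) = - 25 \left(-10 - 49\right) = \left(-25\right) \left(-59\right) = 1475$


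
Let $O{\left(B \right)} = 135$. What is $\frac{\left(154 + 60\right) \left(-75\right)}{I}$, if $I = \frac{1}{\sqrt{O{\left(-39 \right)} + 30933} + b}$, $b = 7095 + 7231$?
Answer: $-229932300 - 96300 \sqrt{863} \approx -2.3276 \cdot 10^{8}$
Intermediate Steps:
$b = 14326$
$I = \frac{1}{14326 + 6 \sqrt{863}}$ ($I = \frac{1}{\sqrt{135 + 30933} + 14326} = \frac{1}{\sqrt{31068} + 14326} = \frac{1}{6 \sqrt{863} + 14326} = \frac{1}{14326 + 6 \sqrt{863}} \approx 6.8955 \cdot 10^{-5}$)
$\frac{\left(154 + 60\right) \left(-75\right)}{I} = \frac{\left(154 + 60\right) \left(-75\right)}{\frac{7163}{102601604} - \frac{3 \sqrt{863}}{102601604}} = \frac{214 \left(-75\right)}{\frac{7163}{102601604} - \frac{3 \sqrt{863}}{102601604}} = - \frac{16050}{\frac{7163}{102601604} - \frac{3 \sqrt{863}}{102601604}}$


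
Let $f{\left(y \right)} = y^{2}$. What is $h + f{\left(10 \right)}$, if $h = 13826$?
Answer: $13926$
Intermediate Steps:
$h + f{\left(10 \right)} = 13826 + 10^{2} = 13826 + 100 = 13926$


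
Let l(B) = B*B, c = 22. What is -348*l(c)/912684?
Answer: -14036/76057 ≈ -0.18455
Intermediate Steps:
l(B) = B**2
-348*l(c)/912684 = -348*22**2/912684 = -348*484*(1/912684) = -168432*1/912684 = -14036/76057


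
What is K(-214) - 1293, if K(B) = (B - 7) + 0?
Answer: -1514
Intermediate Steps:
K(B) = -7 + B (K(B) = (-7 + B) + 0 = -7 + B)
K(-214) - 1293 = (-7 - 214) - 1293 = -221 - 1293 = -1514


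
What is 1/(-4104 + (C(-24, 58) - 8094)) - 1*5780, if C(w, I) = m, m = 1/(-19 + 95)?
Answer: -5358331736/927047 ≈ -5780.0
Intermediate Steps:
m = 1/76 ≈ 0.013158
C(w, I) = 1/76
1/(-4104 + (C(-24, 58) - 8094)) - 1*5780 = 1/(-4104 + (1/76 - 8094)) - 1*5780 = 1/(-4104 - 615143/76) - 5780 = 1/(-927047/76) - 5780 = -76/927047 - 5780 = -5358331736/927047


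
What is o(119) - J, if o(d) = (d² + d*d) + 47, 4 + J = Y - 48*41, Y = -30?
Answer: 30371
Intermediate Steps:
J = -2002 (J = -4 + (-30 - 48*41) = -4 + (-30 - 1968) = -4 - 1998 = -2002)
o(d) = 47 + 2*d² (o(d) = (d² + d²) + 47 = 2*d² + 47 = 47 + 2*d²)
o(119) - J = (47 + 2*119²) - 1*(-2002) = (47 + 2*14161) + 2002 = (47 + 28322) + 2002 = 28369 + 2002 = 30371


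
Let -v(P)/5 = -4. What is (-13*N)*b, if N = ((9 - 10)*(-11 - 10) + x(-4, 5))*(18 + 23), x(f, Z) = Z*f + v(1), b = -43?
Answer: 481299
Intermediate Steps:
v(P) = 20 (v(P) = -5*(-4) = 20)
x(f, Z) = 20 + Z*f (x(f, Z) = Z*f + 20 = 20 + Z*f)
N = 861 (N = ((9 - 10)*(-11 - 10) + (20 + 5*(-4)))*(18 + 23) = (-1*(-21) + (20 - 20))*41 = (21 + 0)*41 = 21*41 = 861)
(-13*N)*b = -13*861*(-43) = -11193*(-43) = 481299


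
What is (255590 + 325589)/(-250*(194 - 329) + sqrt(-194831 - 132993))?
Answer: 9807395625/569695162 - 581179*I*sqrt(20489)/284847581 ≈ 17.215 - 0.29205*I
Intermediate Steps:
(255590 + 325589)/(-250*(194 - 329) + sqrt(-194831 - 132993)) = 581179/(-250*(-135) + sqrt(-327824)) = 581179/(33750 + 4*I*sqrt(20489))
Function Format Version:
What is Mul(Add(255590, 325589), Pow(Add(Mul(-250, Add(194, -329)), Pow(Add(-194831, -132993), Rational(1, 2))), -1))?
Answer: Add(Rational(9807395625, 569695162), Mul(Rational(-581179, 284847581), I, Pow(20489, Rational(1, 2)))) ≈ Add(17.215, Mul(-0.29205, I))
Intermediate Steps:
Mul(Add(255590, 325589), Pow(Add(Mul(-250, Add(194, -329)), Pow(Add(-194831, -132993), Rational(1, 2))), -1)) = Mul(581179, Pow(Add(Mul(-250, -135), Pow(-327824, Rational(1, 2))), -1)) = Mul(581179, Pow(Add(33750, Mul(4, I, Pow(20489, Rational(1, 2)))), -1))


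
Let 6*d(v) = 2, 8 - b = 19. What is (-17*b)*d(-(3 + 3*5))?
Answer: 187/3 ≈ 62.333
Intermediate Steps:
b = -11 (b = 8 - 1*19 = 8 - 19 = -11)
d(v) = ⅓ (d(v) = (⅙)*2 = ⅓)
(-17*b)*d(-(3 + 3*5)) = -17*(-11)*(⅓) = 187*(⅓) = 187/3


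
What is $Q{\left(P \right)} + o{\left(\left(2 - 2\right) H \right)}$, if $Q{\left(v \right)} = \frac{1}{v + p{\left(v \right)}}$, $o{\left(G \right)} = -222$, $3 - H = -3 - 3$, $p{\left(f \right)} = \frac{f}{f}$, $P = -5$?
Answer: $- \frac{889}{4} \approx -222.25$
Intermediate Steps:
$p{\left(f \right)} = 1$
$H = 9$ ($H = 3 - \left(-3 - 3\right) = 3 - -6 = 3 + 6 = 9$)
$Q{\left(v \right)} = \frac{1}{1 + v}$ ($Q{\left(v \right)} = \frac{1}{v + 1} = \frac{1}{1 + v}$)
$Q{\left(P \right)} + o{\left(\left(2 - 2\right) H \right)} = \frac{1}{1 - 5} - 222 = \frac{1}{-4} - 222 = - \frac{1}{4} - 222 = - \frac{889}{4}$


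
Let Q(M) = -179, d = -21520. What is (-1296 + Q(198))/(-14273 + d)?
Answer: 1475/35793 ≈ 0.041209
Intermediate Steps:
(-1296 + Q(198))/(-14273 + d) = (-1296 - 179)/(-14273 - 21520) = -1475/(-35793) = -1475*(-1/35793) = 1475/35793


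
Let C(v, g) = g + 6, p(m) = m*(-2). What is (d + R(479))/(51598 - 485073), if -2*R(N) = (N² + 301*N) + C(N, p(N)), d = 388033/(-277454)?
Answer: 51699501669/120269372650 ≈ 0.42986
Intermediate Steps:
p(m) = -2*m
C(v, g) = 6 + g
d = -388033/277454 (d = 388033*(-1/277454) = -388033/277454 ≈ -1.3985)
R(N) = -3 - 299*N/2 - N²/2 (R(N) = -((N² + 301*N) + (6 - 2*N))/2 = -(6 + N² + 299*N)/2 = -3 - 299*N/2 - N²/2)
(d + R(479))/(51598 - 485073) = (-388033/277454 + (-3 - 299/2*479 - ½*479²))/(51598 - 485073) = (-388033/277454 + (-3 - 143221/2 - ½*229441))/(-433475) = (-388033/277454 + (-3 - 143221/2 - 229441/2))*(-1/433475) = (-388033/277454 - 186334)*(-1/433475) = -51699501669/277454*(-1/433475) = 51699501669/120269372650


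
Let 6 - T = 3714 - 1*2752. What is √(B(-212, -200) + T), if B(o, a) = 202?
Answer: I*√754 ≈ 27.459*I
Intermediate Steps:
T = -956 (T = 6 - (3714 - 1*2752) = 6 - (3714 - 2752) = 6 - 1*962 = 6 - 962 = -956)
√(B(-212, -200) + T) = √(202 - 956) = √(-754) = I*√754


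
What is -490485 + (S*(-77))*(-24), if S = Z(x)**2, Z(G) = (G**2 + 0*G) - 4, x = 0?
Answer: -460917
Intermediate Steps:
Z(G) = -4 + G**2 (Z(G) = (G**2 + 0) - 4 = G**2 - 4 = -4 + G**2)
S = 16 (S = (-4 + 0**2)**2 = (-4 + 0)**2 = (-4)**2 = 16)
-490485 + (S*(-77))*(-24) = -490485 + (16*(-77))*(-24) = -490485 - 1232*(-24) = -490485 + 29568 = -460917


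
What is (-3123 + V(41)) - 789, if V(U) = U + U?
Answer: -3830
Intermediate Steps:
V(U) = 2*U
(-3123 + V(41)) - 789 = (-3123 + 2*41) - 789 = (-3123 + 82) - 789 = -3041 - 789 = -3830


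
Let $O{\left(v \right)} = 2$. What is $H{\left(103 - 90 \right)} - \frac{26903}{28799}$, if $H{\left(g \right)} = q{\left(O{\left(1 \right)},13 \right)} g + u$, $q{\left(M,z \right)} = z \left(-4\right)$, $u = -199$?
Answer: $- \frac{25226028}{28799} \approx -875.93$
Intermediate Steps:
$q{\left(M,z \right)} = - 4 z$
$H{\left(g \right)} = -199 - 52 g$ ($H{\left(g \right)} = \left(-4\right) 13 g - 199 = - 52 g - 199 = -199 - 52 g$)
$H{\left(103 - 90 \right)} - \frac{26903}{28799} = \left(-199 - 52 \left(103 - 90\right)\right) - \frac{26903}{28799} = \left(-199 - 676\right) - \frac{26903}{28799} = -875 - \frac{26903}{28799} = - \frac{25226028}{28799}$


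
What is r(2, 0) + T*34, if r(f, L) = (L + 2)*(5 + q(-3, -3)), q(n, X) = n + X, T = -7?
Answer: -240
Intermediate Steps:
q(n, X) = X + n
r(f, L) = -2 - L (r(f, L) = (L + 2)*(5 + (-3 - 3)) = (2 + L)*(5 - 6) = (2 + L)*(-1) = -2 - L)
r(2, 0) + T*34 = (-2 - 1*0) - 7*34 = (-2 + 0) - 238 = -2 - 238 = -240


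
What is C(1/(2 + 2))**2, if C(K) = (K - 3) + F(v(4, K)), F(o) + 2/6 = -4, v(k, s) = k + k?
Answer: 7225/144 ≈ 50.174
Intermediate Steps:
v(k, s) = 2*k
F(o) = -13/3 (F(o) = -1/3 - 4 = -13/3)
C(K) = -22/3 + K (C(K) = (K - 3) - 13/3 = (-3 + K) - 13/3 = -22/3 + K)
C(1/(2 + 2))**2 = (-22/3 + 1/(2 + 2))**2 = (-22/3 + 1/4)**2 = (-85/12)**2 = 7225/144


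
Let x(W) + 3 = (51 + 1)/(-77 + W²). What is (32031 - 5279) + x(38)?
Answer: 36565935/1367 ≈ 26749.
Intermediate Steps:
x(W) = -3 + 52/(-77 + W²) (x(W) = -3 + (51 + 1)/(-77 + W²) = -3 + 52/(-77 + W²))
(32031 - 5279) + x(38) = (32031 - 5279) + (283 - 3*38²)/(-77 + 38²) = 26752 + (283 - 3*1444)/(-77 + 1444) = 26752 + (283 - 4332)/1367 = 26752 + (1/1367)*(-4049) = 26752 - 4049/1367 = 36565935/1367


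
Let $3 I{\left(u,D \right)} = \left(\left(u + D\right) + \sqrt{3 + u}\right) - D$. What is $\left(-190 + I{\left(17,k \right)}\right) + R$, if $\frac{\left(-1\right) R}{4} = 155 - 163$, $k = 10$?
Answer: $- \frac{457}{3} + \frac{2 \sqrt{5}}{3} \approx -150.84$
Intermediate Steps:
$R = 32$ ($R = - 4 \left(155 - 163\right) = \left(-4\right) \left(-8\right) = 32$)
$I{\left(u,D \right)} = \frac{u}{3} + \frac{\sqrt{3 + u}}{3}$ ($I{\left(u,D \right)} = \frac{\left(\left(u + D\right) + \sqrt{3 + u}\right) - D}{3} = \frac{\left(\left(D + u\right) + \sqrt{3 + u}\right) - D}{3} = \frac{\left(D + u + \sqrt{3 + u}\right) - D}{3} = \frac{u + \sqrt{3 + u}}{3} = \frac{u}{3} + \frac{\sqrt{3 + u}}{3}$)
$\left(-190 + I{\left(17,k \right)}\right) + R = \left(-190 + \left(\frac{1}{3} \cdot 17 + \frac{\sqrt{3 + 17}}{3}\right)\right) + 32 = \left(-190 + \left(\frac{17}{3} + \frac{\sqrt{20}}{3}\right)\right) + 32 = \left(-190 + \left(\frac{17}{3} + \frac{2 \sqrt{5}}{3}\right)\right) + 32 = \left(- \frac{553}{3} + \frac{2 \sqrt{5}}{3}\right) + 32 = - \frac{457}{3} + \frac{2 \sqrt{5}}{3}$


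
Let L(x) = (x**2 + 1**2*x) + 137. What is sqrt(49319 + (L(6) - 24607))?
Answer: sqrt(24891) ≈ 157.77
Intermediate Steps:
L(x) = 137 + x + x**2 (L(x) = (x**2 + 1*x) + 137 = (x**2 + x) + 137 = (x + x**2) + 137 = 137 + x + x**2)
sqrt(49319 + (L(6) - 24607)) = sqrt(49319 + ((137 + 6 + 6**2) - 24607)) = sqrt(49319 + ((137 + 6 + 36) - 24607)) = sqrt(49319 + (179 - 24607)) = sqrt(49319 - 24428) = sqrt(24891)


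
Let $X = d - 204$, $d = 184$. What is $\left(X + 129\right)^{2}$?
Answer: $11881$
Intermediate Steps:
$X = -20$ ($X = 184 - 204 = -20$)
$\left(X + 129\right)^{2} = \left(-20 + 129\right)^{2} = 109^{2} = 11881$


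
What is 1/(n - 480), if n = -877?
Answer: -1/1357 ≈ -0.00073692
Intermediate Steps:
1/(n - 480) = 1/(-877 - 480) = 1/(-1357) = -1/1357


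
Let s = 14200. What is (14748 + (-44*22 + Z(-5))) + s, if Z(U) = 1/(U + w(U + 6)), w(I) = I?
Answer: 111919/4 ≈ 27980.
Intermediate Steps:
Z(U) = 1/(6 + 2*U) (Z(U) = 1/(U + (U + 6)) = 1/(U + (6 + U)) = 1/(6 + 2*U))
(14748 + (-44*22 + Z(-5))) + s = (14748 + (-44*22 + 1/(2*(3 - 5)))) + 14200 = (14748 + (-968 + (½)/(-2))) + 14200 = (14748 + (-968 + (½)*(-½))) + 14200 = (14748 + (-968 - ¼)) + 14200 = (14748 - 3873/4) + 14200 = 55119/4 + 14200 = 111919/4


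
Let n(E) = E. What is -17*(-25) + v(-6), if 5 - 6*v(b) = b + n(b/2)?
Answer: 1282/3 ≈ 427.33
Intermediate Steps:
v(b) = ⅚ - b/4 (v(b) = ⅚ - (b + b/2)/6 = ⅚ - b/4)
-17*(-25) + v(-6) = -17*(-25) + (⅚ - ¼*(-6)) = 425 + (⅚ + 3/2) = 425 + 7/3 = 1282/3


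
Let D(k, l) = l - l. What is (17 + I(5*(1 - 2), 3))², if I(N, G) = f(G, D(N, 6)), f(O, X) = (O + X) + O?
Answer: 529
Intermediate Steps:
D(k, l) = 0
f(O, X) = X + 2*O
I(N, G) = 2*G (I(N, G) = 0 + 2*G = 2*G)
(17 + I(5*(1 - 2), 3))² = (17 + 2*3)² = (17 + 6)² = 23² = 529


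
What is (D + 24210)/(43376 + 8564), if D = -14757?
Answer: 9453/51940 ≈ 0.18200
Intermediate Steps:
(D + 24210)/(43376 + 8564) = (-14757 + 24210)/(43376 + 8564) = 9453/51940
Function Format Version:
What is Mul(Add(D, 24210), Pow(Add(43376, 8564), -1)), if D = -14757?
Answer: Rational(9453, 51940) ≈ 0.18200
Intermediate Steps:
Mul(Add(D, 24210), Pow(Add(43376, 8564), -1)) = Mul(Add(-14757, 24210), Pow(Add(43376, 8564), -1)) = Mul(9453, Pow(51940, -1)) = Mul(9453, Rational(1, 51940)) = Rational(9453, 51940)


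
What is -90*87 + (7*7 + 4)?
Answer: -7777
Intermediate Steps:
-90*87 + (7*7 + 4) = -7830 + (49 + 4) = -7830 + 53 = -7777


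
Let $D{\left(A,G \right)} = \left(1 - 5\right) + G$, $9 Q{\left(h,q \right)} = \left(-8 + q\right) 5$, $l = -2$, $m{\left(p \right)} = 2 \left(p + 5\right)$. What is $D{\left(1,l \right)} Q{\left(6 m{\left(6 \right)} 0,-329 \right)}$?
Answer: $\frac{3370}{3} \approx 1123.3$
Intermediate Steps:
$m{\left(p \right)} = 10 + 2 p$ ($m{\left(p \right)} = 2 \left(5 + p\right) = 10 + 2 p$)
$Q{\left(h,q \right)} = - \frac{40}{9} + \frac{5 q}{9}$ ($Q{\left(h,q \right)} = \frac{\left(-8 + q\right) 5}{9} = \frac{-40 + 5 q}{9} = - \frac{40}{9} + \frac{5 q}{9}$)
$D{\left(A,G \right)} = -4 + G$
$D{\left(1,l \right)} Q{\left(6 m{\left(6 \right)} 0,-329 \right)} = \left(-4 - 2\right) \left(- \frac{40}{9} + \frac{5}{9} \left(-329\right)\right) = - 6 \left(- \frac{40}{9} - \frac{1645}{9}\right) = \left(-6\right) \left(- \frac{1685}{9}\right) = \frac{3370}{3}$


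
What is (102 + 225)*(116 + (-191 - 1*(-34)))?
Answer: -13407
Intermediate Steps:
(102 + 225)*(116 + (-191 - 1*(-34))) = 327*(116 + (-191 + 34)) = 327*(116 - 157) = 327*(-41) = -13407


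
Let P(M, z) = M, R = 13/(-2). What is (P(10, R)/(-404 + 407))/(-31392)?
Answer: -5/47088 ≈ -0.00010618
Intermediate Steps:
R = -13/2 (R = 13*(-½) = -13/2 ≈ -6.5000)
(P(10, R)/(-404 + 407))/(-31392) = (10/(-404 + 407))/(-31392) = (10/3)*(-1/31392) = -5/47088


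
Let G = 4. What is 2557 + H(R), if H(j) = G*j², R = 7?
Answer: 2753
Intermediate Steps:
H(j) = 4*j²
2557 + H(R) = 2557 + 4*7² = 2557 + 4*49 = 2557 + 196 = 2753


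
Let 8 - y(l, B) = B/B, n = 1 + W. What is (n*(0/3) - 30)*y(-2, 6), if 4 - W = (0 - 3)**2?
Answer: -210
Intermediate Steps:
W = -5 (W = 4 - (0 - 3)**2 = 4 - 1*(-3)**2 = 4 - 1*9 = 4 - 9 = -5)
n = -4 (n = 1 - 5 = -4)
y(l, B) = 7 (y(l, B) = 8 - B/B = 8 - 1*1 = 8 - 1 = 7)
(n*(0/3) - 30)*y(-2, 6) = (-0/3 - 30)*7 = (-4*0 - 30)*7 = (0 - 30)*7 = -30*7 = -210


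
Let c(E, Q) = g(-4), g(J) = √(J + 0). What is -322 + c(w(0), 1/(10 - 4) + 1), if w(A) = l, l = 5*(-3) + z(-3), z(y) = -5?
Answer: -322 + 2*I ≈ -322.0 + 2.0*I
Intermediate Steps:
g(J) = √J
l = -20 (l = 5*(-3) - 5 = -15 - 5 = -20)
w(A) = -20
c(E, Q) = 2*I (c(E, Q) = √(-4) = 2*I)
-322 + c(w(0), 1/(10 - 4) + 1) = -322 + 2*I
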